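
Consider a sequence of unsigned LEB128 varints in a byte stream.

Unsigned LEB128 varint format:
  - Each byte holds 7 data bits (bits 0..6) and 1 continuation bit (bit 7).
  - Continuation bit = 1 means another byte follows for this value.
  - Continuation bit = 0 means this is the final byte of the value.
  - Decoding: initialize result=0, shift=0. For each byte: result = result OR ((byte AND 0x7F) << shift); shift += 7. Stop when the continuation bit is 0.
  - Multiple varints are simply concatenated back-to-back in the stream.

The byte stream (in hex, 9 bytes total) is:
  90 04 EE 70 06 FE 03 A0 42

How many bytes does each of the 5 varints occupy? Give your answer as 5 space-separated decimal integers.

Answer: 2 2 1 2 2

Derivation:
  byte[0]=0x90 cont=1 payload=0x10=16: acc |= 16<<0 -> acc=16 shift=7
  byte[1]=0x04 cont=0 payload=0x04=4: acc |= 4<<7 -> acc=528 shift=14 [end]
Varint 1: bytes[0:2] = 90 04 -> value 528 (2 byte(s))
  byte[2]=0xEE cont=1 payload=0x6E=110: acc |= 110<<0 -> acc=110 shift=7
  byte[3]=0x70 cont=0 payload=0x70=112: acc |= 112<<7 -> acc=14446 shift=14 [end]
Varint 2: bytes[2:4] = EE 70 -> value 14446 (2 byte(s))
  byte[4]=0x06 cont=0 payload=0x06=6: acc |= 6<<0 -> acc=6 shift=7 [end]
Varint 3: bytes[4:5] = 06 -> value 6 (1 byte(s))
  byte[5]=0xFE cont=1 payload=0x7E=126: acc |= 126<<0 -> acc=126 shift=7
  byte[6]=0x03 cont=0 payload=0x03=3: acc |= 3<<7 -> acc=510 shift=14 [end]
Varint 4: bytes[5:7] = FE 03 -> value 510 (2 byte(s))
  byte[7]=0xA0 cont=1 payload=0x20=32: acc |= 32<<0 -> acc=32 shift=7
  byte[8]=0x42 cont=0 payload=0x42=66: acc |= 66<<7 -> acc=8480 shift=14 [end]
Varint 5: bytes[7:9] = A0 42 -> value 8480 (2 byte(s))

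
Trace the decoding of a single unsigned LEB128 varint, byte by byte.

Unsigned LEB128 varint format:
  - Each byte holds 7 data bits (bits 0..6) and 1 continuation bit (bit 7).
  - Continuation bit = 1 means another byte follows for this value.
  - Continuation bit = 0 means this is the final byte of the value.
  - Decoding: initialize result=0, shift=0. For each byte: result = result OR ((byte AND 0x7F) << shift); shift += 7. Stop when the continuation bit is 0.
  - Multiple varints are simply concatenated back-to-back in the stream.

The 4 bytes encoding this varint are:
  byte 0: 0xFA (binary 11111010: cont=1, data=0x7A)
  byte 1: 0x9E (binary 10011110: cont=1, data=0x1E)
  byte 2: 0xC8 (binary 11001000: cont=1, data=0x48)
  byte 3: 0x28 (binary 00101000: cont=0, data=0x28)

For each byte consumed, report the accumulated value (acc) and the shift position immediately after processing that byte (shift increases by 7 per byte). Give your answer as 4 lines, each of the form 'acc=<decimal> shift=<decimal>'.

byte 0=0xFA: payload=0x7A=122, contrib = 122<<0 = 122; acc -> 122, shift -> 7
byte 1=0x9E: payload=0x1E=30, contrib = 30<<7 = 3840; acc -> 3962, shift -> 14
byte 2=0xC8: payload=0x48=72, contrib = 72<<14 = 1179648; acc -> 1183610, shift -> 21
byte 3=0x28: payload=0x28=40, contrib = 40<<21 = 83886080; acc -> 85069690, shift -> 28

Answer: acc=122 shift=7
acc=3962 shift=14
acc=1183610 shift=21
acc=85069690 shift=28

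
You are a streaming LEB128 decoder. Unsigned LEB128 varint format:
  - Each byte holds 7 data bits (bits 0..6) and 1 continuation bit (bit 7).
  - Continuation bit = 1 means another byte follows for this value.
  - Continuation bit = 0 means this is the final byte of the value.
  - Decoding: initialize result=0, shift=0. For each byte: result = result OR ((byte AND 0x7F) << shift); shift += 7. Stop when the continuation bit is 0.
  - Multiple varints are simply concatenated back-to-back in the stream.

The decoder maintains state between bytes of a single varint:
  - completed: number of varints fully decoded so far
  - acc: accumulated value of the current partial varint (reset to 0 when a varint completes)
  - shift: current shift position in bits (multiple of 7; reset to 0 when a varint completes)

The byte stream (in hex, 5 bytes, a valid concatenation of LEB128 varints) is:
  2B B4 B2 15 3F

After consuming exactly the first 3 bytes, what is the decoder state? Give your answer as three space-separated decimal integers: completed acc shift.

byte[0]=0x2B cont=0 payload=0x2B: varint #1 complete (value=43); reset -> completed=1 acc=0 shift=0
byte[1]=0xB4 cont=1 payload=0x34: acc |= 52<<0 -> completed=1 acc=52 shift=7
byte[2]=0xB2 cont=1 payload=0x32: acc |= 50<<7 -> completed=1 acc=6452 shift=14

Answer: 1 6452 14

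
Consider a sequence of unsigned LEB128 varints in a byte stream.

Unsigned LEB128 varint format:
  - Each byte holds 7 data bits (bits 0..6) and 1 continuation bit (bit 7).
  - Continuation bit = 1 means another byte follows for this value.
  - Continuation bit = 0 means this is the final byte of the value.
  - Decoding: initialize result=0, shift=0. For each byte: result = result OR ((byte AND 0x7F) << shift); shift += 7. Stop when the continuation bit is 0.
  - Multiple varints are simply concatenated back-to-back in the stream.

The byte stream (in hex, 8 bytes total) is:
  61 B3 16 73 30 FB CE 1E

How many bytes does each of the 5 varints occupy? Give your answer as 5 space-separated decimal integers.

Answer: 1 2 1 1 3

Derivation:
  byte[0]=0x61 cont=0 payload=0x61=97: acc |= 97<<0 -> acc=97 shift=7 [end]
Varint 1: bytes[0:1] = 61 -> value 97 (1 byte(s))
  byte[1]=0xB3 cont=1 payload=0x33=51: acc |= 51<<0 -> acc=51 shift=7
  byte[2]=0x16 cont=0 payload=0x16=22: acc |= 22<<7 -> acc=2867 shift=14 [end]
Varint 2: bytes[1:3] = B3 16 -> value 2867 (2 byte(s))
  byte[3]=0x73 cont=0 payload=0x73=115: acc |= 115<<0 -> acc=115 shift=7 [end]
Varint 3: bytes[3:4] = 73 -> value 115 (1 byte(s))
  byte[4]=0x30 cont=0 payload=0x30=48: acc |= 48<<0 -> acc=48 shift=7 [end]
Varint 4: bytes[4:5] = 30 -> value 48 (1 byte(s))
  byte[5]=0xFB cont=1 payload=0x7B=123: acc |= 123<<0 -> acc=123 shift=7
  byte[6]=0xCE cont=1 payload=0x4E=78: acc |= 78<<7 -> acc=10107 shift=14
  byte[7]=0x1E cont=0 payload=0x1E=30: acc |= 30<<14 -> acc=501627 shift=21 [end]
Varint 5: bytes[5:8] = FB CE 1E -> value 501627 (3 byte(s))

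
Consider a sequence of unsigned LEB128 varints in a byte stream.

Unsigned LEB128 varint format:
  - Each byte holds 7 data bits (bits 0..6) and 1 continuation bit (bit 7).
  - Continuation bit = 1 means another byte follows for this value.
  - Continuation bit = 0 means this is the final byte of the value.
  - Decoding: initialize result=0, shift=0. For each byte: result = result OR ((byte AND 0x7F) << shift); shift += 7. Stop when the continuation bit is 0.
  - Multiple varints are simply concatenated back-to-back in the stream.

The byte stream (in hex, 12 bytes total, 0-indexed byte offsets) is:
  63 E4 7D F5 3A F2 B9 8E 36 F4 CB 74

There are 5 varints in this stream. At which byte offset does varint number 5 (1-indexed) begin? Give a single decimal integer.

Answer: 9

Derivation:
  byte[0]=0x63 cont=0 payload=0x63=99: acc |= 99<<0 -> acc=99 shift=7 [end]
Varint 1: bytes[0:1] = 63 -> value 99 (1 byte(s))
  byte[1]=0xE4 cont=1 payload=0x64=100: acc |= 100<<0 -> acc=100 shift=7
  byte[2]=0x7D cont=0 payload=0x7D=125: acc |= 125<<7 -> acc=16100 shift=14 [end]
Varint 2: bytes[1:3] = E4 7D -> value 16100 (2 byte(s))
  byte[3]=0xF5 cont=1 payload=0x75=117: acc |= 117<<0 -> acc=117 shift=7
  byte[4]=0x3A cont=0 payload=0x3A=58: acc |= 58<<7 -> acc=7541 shift=14 [end]
Varint 3: bytes[3:5] = F5 3A -> value 7541 (2 byte(s))
  byte[5]=0xF2 cont=1 payload=0x72=114: acc |= 114<<0 -> acc=114 shift=7
  byte[6]=0xB9 cont=1 payload=0x39=57: acc |= 57<<7 -> acc=7410 shift=14
  byte[7]=0x8E cont=1 payload=0x0E=14: acc |= 14<<14 -> acc=236786 shift=21
  byte[8]=0x36 cont=0 payload=0x36=54: acc |= 54<<21 -> acc=113482994 shift=28 [end]
Varint 4: bytes[5:9] = F2 B9 8E 36 -> value 113482994 (4 byte(s))
  byte[9]=0xF4 cont=1 payload=0x74=116: acc |= 116<<0 -> acc=116 shift=7
  byte[10]=0xCB cont=1 payload=0x4B=75: acc |= 75<<7 -> acc=9716 shift=14
  byte[11]=0x74 cont=0 payload=0x74=116: acc |= 116<<14 -> acc=1910260 shift=21 [end]
Varint 5: bytes[9:12] = F4 CB 74 -> value 1910260 (3 byte(s))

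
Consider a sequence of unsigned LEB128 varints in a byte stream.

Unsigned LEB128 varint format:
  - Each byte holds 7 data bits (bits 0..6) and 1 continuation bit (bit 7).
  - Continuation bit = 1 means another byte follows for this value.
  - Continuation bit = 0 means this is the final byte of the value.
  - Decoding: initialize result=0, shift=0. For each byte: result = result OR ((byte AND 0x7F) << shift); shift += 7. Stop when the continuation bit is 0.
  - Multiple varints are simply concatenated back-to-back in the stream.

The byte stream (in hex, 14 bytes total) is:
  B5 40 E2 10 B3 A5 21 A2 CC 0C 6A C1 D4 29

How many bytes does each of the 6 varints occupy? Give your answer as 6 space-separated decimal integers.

Answer: 2 2 3 3 1 3

Derivation:
  byte[0]=0xB5 cont=1 payload=0x35=53: acc |= 53<<0 -> acc=53 shift=7
  byte[1]=0x40 cont=0 payload=0x40=64: acc |= 64<<7 -> acc=8245 shift=14 [end]
Varint 1: bytes[0:2] = B5 40 -> value 8245 (2 byte(s))
  byte[2]=0xE2 cont=1 payload=0x62=98: acc |= 98<<0 -> acc=98 shift=7
  byte[3]=0x10 cont=0 payload=0x10=16: acc |= 16<<7 -> acc=2146 shift=14 [end]
Varint 2: bytes[2:4] = E2 10 -> value 2146 (2 byte(s))
  byte[4]=0xB3 cont=1 payload=0x33=51: acc |= 51<<0 -> acc=51 shift=7
  byte[5]=0xA5 cont=1 payload=0x25=37: acc |= 37<<7 -> acc=4787 shift=14
  byte[6]=0x21 cont=0 payload=0x21=33: acc |= 33<<14 -> acc=545459 shift=21 [end]
Varint 3: bytes[4:7] = B3 A5 21 -> value 545459 (3 byte(s))
  byte[7]=0xA2 cont=1 payload=0x22=34: acc |= 34<<0 -> acc=34 shift=7
  byte[8]=0xCC cont=1 payload=0x4C=76: acc |= 76<<7 -> acc=9762 shift=14
  byte[9]=0x0C cont=0 payload=0x0C=12: acc |= 12<<14 -> acc=206370 shift=21 [end]
Varint 4: bytes[7:10] = A2 CC 0C -> value 206370 (3 byte(s))
  byte[10]=0x6A cont=0 payload=0x6A=106: acc |= 106<<0 -> acc=106 shift=7 [end]
Varint 5: bytes[10:11] = 6A -> value 106 (1 byte(s))
  byte[11]=0xC1 cont=1 payload=0x41=65: acc |= 65<<0 -> acc=65 shift=7
  byte[12]=0xD4 cont=1 payload=0x54=84: acc |= 84<<7 -> acc=10817 shift=14
  byte[13]=0x29 cont=0 payload=0x29=41: acc |= 41<<14 -> acc=682561 shift=21 [end]
Varint 6: bytes[11:14] = C1 D4 29 -> value 682561 (3 byte(s))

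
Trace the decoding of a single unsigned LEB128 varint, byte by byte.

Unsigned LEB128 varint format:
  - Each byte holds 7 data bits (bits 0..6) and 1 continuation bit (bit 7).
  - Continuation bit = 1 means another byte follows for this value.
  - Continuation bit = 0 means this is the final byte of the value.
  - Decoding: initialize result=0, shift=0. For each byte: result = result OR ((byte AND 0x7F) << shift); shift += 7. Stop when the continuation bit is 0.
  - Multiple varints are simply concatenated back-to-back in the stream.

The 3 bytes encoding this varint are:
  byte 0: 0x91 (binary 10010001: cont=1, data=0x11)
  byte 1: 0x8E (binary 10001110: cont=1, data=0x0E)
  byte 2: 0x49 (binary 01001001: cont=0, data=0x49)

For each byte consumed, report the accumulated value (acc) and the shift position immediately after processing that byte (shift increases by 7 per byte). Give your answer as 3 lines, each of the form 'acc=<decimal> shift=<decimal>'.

byte 0=0x91: payload=0x11=17, contrib = 17<<0 = 17; acc -> 17, shift -> 7
byte 1=0x8E: payload=0x0E=14, contrib = 14<<7 = 1792; acc -> 1809, shift -> 14
byte 2=0x49: payload=0x49=73, contrib = 73<<14 = 1196032; acc -> 1197841, shift -> 21

Answer: acc=17 shift=7
acc=1809 shift=14
acc=1197841 shift=21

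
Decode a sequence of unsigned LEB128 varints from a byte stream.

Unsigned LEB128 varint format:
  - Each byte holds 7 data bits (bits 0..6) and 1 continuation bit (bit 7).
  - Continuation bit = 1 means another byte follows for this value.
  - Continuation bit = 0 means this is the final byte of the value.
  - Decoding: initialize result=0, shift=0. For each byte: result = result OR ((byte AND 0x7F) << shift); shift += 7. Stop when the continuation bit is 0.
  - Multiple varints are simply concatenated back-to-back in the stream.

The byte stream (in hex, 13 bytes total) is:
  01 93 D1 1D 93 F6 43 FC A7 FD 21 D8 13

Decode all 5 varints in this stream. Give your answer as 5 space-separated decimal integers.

  byte[0]=0x01 cont=0 payload=0x01=1: acc |= 1<<0 -> acc=1 shift=7 [end]
Varint 1: bytes[0:1] = 01 -> value 1 (1 byte(s))
  byte[1]=0x93 cont=1 payload=0x13=19: acc |= 19<<0 -> acc=19 shift=7
  byte[2]=0xD1 cont=1 payload=0x51=81: acc |= 81<<7 -> acc=10387 shift=14
  byte[3]=0x1D cont=0 payload=0x1D=29: acc |= 29<<14 -> acc=485523 shift=21 [end]
Varint 2: bytes[1:4] = 93 D1 1D -> value 485523 (3 byte(s))
  byte[4]=0x93 cont=1 payload=0x13=19: acc |= 19<<0 -> acc=19 shift=7
  byte[5]=0xF6 cont=1 payload=0x76=118: acc |= 118<<7 -> acc=15123 shift=14
  byte[6]=0x43 cont=0 payload=0x43=67: acc |= 67<<14 -> acc=1112851 shift=21 [end]
Varint 3: bytes[4:7] = 93 F6 43 -> value 1112851 (3 byte(s))
  byte[7]=0xFC cont=1 payload=0x7C=124: acc |= 124<<0 -> acc=124 shift=7
  byte[8]=0xA7 cont=1 payload=0x27=39: acc |= 39<<7 -> acc=5116 shift=14
  byte[9]=0xFD cont=1 payload=0x7D=125: acc |= 125<<14 -> acc=2053116 shift=21
  byte[10]=0x21 cont=0 payload=0x21=33: acc |= 33<<21 -> acc=71259132 shift=28 [end]
Varint 4: bytes[7:11] = FC A7 FD 21 -> value 71259132 (4 byte(s))
  byte[11]=0xD8 cont=1 payload=0x58=88: acc |= 88<<0 -> acc=88 shift=7
  byte[12]=0x13 cont=0 payload=0x13=19: acc |= 19<<7 -> acc=2520 shift=14 [end]
Varint 5: bytes[11:13] = D8 13 -> value 2520 (2 byte(s))

Answer: 1 485523 1112851 71259132 2520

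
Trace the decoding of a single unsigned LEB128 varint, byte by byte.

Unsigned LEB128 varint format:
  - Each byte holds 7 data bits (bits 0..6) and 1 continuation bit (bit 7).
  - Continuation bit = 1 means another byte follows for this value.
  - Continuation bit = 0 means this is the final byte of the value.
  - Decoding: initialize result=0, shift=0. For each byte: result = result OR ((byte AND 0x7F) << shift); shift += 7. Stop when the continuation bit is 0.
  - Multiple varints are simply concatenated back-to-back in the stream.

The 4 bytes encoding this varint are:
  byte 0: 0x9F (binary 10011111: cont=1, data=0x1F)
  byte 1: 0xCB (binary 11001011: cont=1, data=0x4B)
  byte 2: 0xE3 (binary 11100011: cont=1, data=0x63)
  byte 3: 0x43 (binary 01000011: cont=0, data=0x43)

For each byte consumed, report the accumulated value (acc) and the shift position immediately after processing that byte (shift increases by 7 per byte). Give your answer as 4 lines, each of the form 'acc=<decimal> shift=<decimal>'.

Answer: acc=31 shift=7
acc=9631 shift=14
acc=1631647 shift=21
acc=142140831 shift=28

Derivation:
byte 0=0x9F: payload=0x1F=31, contrib = 31<<0 = 31; acc -> 31, shift -> 7
byte 1=0xCB: payload=0x4B=75, contrib = 75<<7 = 9600; acc -> 9631, shift -> 14
byte 2=0xE3: payload=0x63=99, contrib = 99<<14 = 1622016; acc -> 1631647, shift -> 21
byte 3=0x43: payload=0x43=67, contrib = 67<<21 = 140509184; acc -> 142140831, shift -> 28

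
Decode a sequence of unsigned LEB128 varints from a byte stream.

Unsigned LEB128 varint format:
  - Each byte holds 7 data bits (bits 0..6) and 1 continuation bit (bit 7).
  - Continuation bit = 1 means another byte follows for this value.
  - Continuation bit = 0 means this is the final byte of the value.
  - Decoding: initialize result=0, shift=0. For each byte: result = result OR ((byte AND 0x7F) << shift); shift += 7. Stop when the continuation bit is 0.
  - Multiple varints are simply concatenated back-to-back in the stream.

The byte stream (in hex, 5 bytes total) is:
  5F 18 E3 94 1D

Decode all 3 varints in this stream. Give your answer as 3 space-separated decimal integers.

Answer: 95 24 477795

Derivation:
  byte[0]=0x5F cont=0 payload=0x5F=95: acc |= 95<<0 -> acc=95 shift=7 [end]
Varint 1: bytes[0:1] = 5F -> value 95 (1 byte(s))
  byte[1]=0x18 cont=0 payload=0x18=24: acc |= 24<<0 -> acc=24 shift=7 [end]
Varint 2: bytes[1:2] = 18 -> value 24 (1 byte(s))
  byte[2]=0xE3 cont=1 payload=0x63=99: acc |= 99<<0 -> acc=99 shift=7
  byte[3]=0x94 cont=1 payload=0x14=20: acc |= 20<<7 -> acc=2659 shift=14
  byte[4]=0x1D cont=0 payload=0x1D=29: acc |= 29<<14 -> acc=477795 shift=21 [end]
Varint 3: bytes[2:5] = E3 94 1D -> value 477795 (3 byte(s))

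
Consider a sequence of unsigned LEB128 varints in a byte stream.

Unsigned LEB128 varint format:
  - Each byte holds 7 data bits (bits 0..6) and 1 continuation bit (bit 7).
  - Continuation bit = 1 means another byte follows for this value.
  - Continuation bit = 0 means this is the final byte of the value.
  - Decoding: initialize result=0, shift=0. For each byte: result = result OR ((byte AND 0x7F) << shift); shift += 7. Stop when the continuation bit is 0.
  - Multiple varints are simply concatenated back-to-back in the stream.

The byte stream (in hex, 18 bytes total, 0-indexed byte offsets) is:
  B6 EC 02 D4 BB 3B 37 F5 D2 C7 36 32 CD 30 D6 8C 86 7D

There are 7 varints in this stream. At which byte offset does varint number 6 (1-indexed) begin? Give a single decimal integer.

Answer: 12

Derivation:
  byte[0]=0xB6 cont=1 payload=0x36=54: acc |= 54<<0 -> acc=54 shift=7
  byte[1]=0xEC cont=1 payload=0x6C=108: acc |= 108<<7 -> acc=13878 shift=14
  byte[2]=0x02 cont=0 payload=0x02=2: acc |= 2<<14 -> acc=46646 shift=21 [end]
Varint 1: bytes[0:3] = B6 EC 02 -> value 46646 (3 byte(s))
  byte[3]=0xD4 cont=1 payload=0x54=84: acc |= 84<<0 -> acc=84 shift=7
  byte[4]=0xBB cont=1 payload=0x3B=59: acc |= 59<<7 -> acc=7636 shift=14
  byte[5]=0x3B cont=0 payload=0x3B=59: acc |= 59<<14 -> acc=974292 shift=21 [end]
Varint 2: bytes[3:6] = D4 BB 3B -> value 974292 (3 byte(s))
  byte[6]=0x37 cont=0 payload=0x37=55: acc |= 55<<0 -> acc=55 shift=7 [end]
Varint 3: bytes[6:7] = 37 -> value 55 (1 byte(s))
  byte[7]=0xF5 cont=1 payload=0x75=117: acc |= 117<<0 -> acc=117 shift=7
  byte[8]=0xD2 cont=1 payload=0x52=82: acc |= 82<<7 -> acc=10613 shift=14
  byte[9]=0xC7 cont=1 payload=0x47=71: acc |= 71<<14 -> acc=1173877 shift=21
  byte[10]=0x36 cont=0 payload=0x36=54: acc |= 54<<21 -> acc=114420085 shift=28 [end]
Varint 4: bytes[7:11] = F5 D2 C7 36 -> value 114420085 (4 byte(s))
  byte[11]=0x32 cont=0 payload=0x32=50: acc |= 50<<0 -> acc=50 shift=7 [end]
Varint 5: bytes[11:12] = 32 -> value 50 (1 byte(s))
  byte[12]=0xCD cont=1 payload=0x4D=77: acc |= 77<<0 -> acc=77 shift=7
  byte[13]=0x30 cont=0 payload=0x30=48: acc |= 48<<7 -> acc=6221 shift=14 [end]
Varint 6: bytes[12:14] = CD 30 -> value 6221 (2 byte(s))
  byte[14]=0xD6 cont=1 payload=0x56=86: acc |= 86<<0 -> acc=86 shift=7
  byte[15]=0x8C cont=1 payload=0x0C=12: acc |= 12<<7 -> acc=1622 shift=14
  byte[16]=0x86 cont=1 payload=0x06=6: acc |= 6<<14 -> acc=99926 shift=21
  byte[17]=0x7D cont=0 payload=0x7D=125: acc |= 125<<21 -> acc=262243926 shift=28 [end]
Varint 7: bytes[14:18] = D6 8C 86 7D -> value 262243926 (4 byte(s))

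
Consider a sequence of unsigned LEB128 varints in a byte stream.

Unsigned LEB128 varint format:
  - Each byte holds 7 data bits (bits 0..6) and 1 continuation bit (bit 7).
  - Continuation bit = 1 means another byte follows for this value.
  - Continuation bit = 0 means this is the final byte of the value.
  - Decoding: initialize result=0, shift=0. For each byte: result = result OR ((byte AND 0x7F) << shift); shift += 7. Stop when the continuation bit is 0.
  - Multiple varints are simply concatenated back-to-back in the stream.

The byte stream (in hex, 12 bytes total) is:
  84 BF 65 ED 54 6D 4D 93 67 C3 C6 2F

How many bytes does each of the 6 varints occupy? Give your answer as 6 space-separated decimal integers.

  byte[0]=0x84 cont=1 payload=0x04=4: acc |= 4<<0 -> acc=4 shift=7
  byte[1]=0xBF cont=1 payload=0x3F=63: acc |= 63<<7 -> acc=8068 shift=14
  byte[2]=0x65 cont=0 payload=0x65=101: acc |= 101<<14 -> acc=1662852 shift=21 [end]
Varint 1: bytes[0:3] = 84 BF 65 -> value 1662852 (3 byte(s))
  byte[3]=0xED cont=1 payload=0x6D=109: acc |= 109<<0 -> acc=109 shift=7
  byte[4]=0x54 cont=0 payload=0x54=84: acc |= 84<<7 -> acc=10861 shift=14 [end]
Varint 2: bytes[3:5] = ED 54 -> value 10861 (2 byte(s))
  byte[5]=0x6D cont=0 payload=0x6D=109: acc |= 109<<0 -> acc=109 shift=7 [end]
Varint 3: bytes[5:6] = 6D -> value 109 (1 byte(s))
  byte[6]=0x4D cont=0 payload=0x4D=77: acc |= 77<<0 -> acc=77 shift=7 [end]
Varint 4: bytes[6:7] = 4D -> value 77 (1 byte(s))
  byte[7]=0x93 cont=1 payload=0x13=19: acc |= 19<<0 -> acc=19 shift=7
  byte[8]=0x67 cont=0 payload=0x67=103: acc |= 103<<7 -> acc=13203 shift=14 [end]
Varint 5: bytes[7:9] = 93 67 -> value 13203 (2 byte(s))
  byte[9]=0xC3 cont=1 payload=0x43=67: acc |= 67<<0 -> acc=67 shift=7
  byte[10]=0xC6 cont=1 payload=0x46=70: acc |= 70<<7 -> acc=9027 shift=14
  byte[11]=0x2F cont=0 payload=0x2F=47: acc |= 47<<14 -> acc=779075 shift=21 [end]
Varint 6: bytes[9:12] = C3 C6 2F -> value 779075 (3 byte(s))

Answer: 3 2 1 1 2 3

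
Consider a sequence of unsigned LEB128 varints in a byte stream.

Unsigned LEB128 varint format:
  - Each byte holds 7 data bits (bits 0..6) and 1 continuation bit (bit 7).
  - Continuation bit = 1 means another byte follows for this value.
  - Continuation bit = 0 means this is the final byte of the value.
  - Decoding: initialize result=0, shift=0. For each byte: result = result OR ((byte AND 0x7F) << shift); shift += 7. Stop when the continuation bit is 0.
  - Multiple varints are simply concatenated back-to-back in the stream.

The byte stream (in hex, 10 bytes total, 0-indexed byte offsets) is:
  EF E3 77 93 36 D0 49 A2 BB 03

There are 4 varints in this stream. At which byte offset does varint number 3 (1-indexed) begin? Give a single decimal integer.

  byte[0]=0xEF cont=1 payload=0x6F=111: acc |= 111<<0 -> acc=111 shift=7
  byte[1]=0xE3 cont=1 payload=0x63=99: acc |= 99<<7 -> acc=12783 shift=14
  byte[2]=0x77 cont=0 payload=0x77=119: acc |= 119<<14 -> acc=1962479 shift=21 [end]
Varint 1: bytes[0:3] = EF E3 77 -> value 1962479 (3 byte(s))
  byte[3]=0x93 cont=1 payload=0x13=19: acc |= 19<<0 -> acc=19 shift=7
  byte[4]=0x36 cont=0 payload=0x36=54: acc |= 54<<7 -> acc=6931 shift=14 [end]
Varint 2: bytes[3:5] = 93 36 -> value 6931 (2 byte(s))
  byte[5]=0xD0 cont=1 payload=0x50=80: acc |= 80<<0 -> acc=80 shift=7
  byte[6]=0x49 cont=0 payload=0x49=73: acc |= 73<<7 -> acc=9424 shift=14 [end]
Varint 3: bytes[5:7] = D0 49 -> value 9424 (2 byte(s))
  byte[7]=0xA2 cont=1 payload=0x22=34: acc |= 34<<0 -> acc=34 shift=7
  byte[8]=0xBB cont=1 payload=0x3B=59: acc |= 59<<7 -> acc=7586 shift=14
  byte[9]=0x03 cont=0 payload=0x03=3: acc |= 3<<14 -> acc=56738 shift=21 [end]
Varint 4: bytes[7:10] = A2 BB 03 -> value 56738 (3 byte(s))

Answer: 5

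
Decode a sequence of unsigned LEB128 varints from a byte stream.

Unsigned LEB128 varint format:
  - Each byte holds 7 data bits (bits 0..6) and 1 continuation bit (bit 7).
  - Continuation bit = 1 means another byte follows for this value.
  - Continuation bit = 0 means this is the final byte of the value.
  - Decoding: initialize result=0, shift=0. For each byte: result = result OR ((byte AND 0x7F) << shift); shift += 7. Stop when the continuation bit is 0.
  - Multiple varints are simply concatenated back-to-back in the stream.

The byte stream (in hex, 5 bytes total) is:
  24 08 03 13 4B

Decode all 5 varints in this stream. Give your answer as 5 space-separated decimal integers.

  byte[0]=0x24 cont=0 payload=0x24=36: acc |= 36<<0 -> acc=36 shift=7 [end]
Varint 1: bytes[0:1] = 24 -> value 36 (1 byte(s))
  byte[1]=0x08 cont=0 payload=0x08=8: acc |= 8<<0 -> acc=8 shift=7 [end]
Varint 2: bytes[1:2] = 08 -> value 8 (1 byte(s))
  byte[2]=0x03 cont=0 payload=0x03=3: acc |= 3<<0 -> acc=3 shift=7 [end]
Varint 3: bytes[2:3] = 03 -> value 3 (1 byte(s))
  byte[3]=0x13 cont=0 payload=0x13=19: acc |= 19<<0 -> acc=19 shift=7 [end]
Varint 4: bytes[3:4] = 13 -> value 19 (1 byte(s))
  byte[4]=0x4B cont=0 payload=0x4B=75: acc |= 75<<0 -> acc=75 shift=7 [end]
Varint 5: bytes[4:5] = 4B -> value 75 (1 byte(s))

Answer: 36 8 3 19 75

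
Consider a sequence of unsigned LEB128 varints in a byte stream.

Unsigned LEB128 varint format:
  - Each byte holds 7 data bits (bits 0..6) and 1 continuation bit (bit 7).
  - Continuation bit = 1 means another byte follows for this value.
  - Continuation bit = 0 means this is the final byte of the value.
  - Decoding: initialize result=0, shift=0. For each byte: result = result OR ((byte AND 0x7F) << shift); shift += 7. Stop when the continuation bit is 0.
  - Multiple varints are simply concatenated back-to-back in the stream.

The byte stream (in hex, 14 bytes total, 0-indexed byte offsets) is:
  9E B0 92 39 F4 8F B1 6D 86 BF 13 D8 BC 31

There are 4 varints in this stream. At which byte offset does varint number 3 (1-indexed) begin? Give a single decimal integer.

Answer: 8

Derivation:
  byte[0]=0x9E cont=1 payload=0x1E=30: acc |= 30<<0 -> acc=30 shift=7
  byte[1]=0xB0 cont=1 payload=0x30=48: acc |= 48<<7 -> acc=6174 shift=14
  byte[2]=0x92 cont=1 payload=0x12=18: acc |= 18<<14 -> acc=301086 shift=21
  byte[3]=0x39 cont=0 payload=0x39=57: acc |= 57<<21 -> acc=119838750 shift=28 [end]
Varint 1: bytes[0:4] = 9E B0 92 39 -> value 119838750 (4 byte(s))
  byte[4]=0xF4 cont=1 payload=0x74=116: acc |= 116<<0 -> acc=116 shift=7
  byte[5]=0x8F cont=1 payload=0x0F=15: acc |= 15<<7 -> acc=2036 shift=14
  byte[6]=0xB1 cont=1 payload=0x31=49: acc |= 49<<14 -> acc=804852 shift=21
  byte[7]=0x6D cont=0 payload=0x6D=109: acc |= 109<<21 -> acc=229394420 shift=28 [end]
Varint 2: bytes[4:8] = F4 8F B1 6D -> value 229394420 (4 byte(s))
  byte[8]=0x86 cont=1 payload=0x06=6: acc |= 6<<0 -> acc=6 shift=7
  byte[9]=0xBF cont=1 payload=0x3F=63: acc |= 63<<7 -> acc=8070 shift=14
  byte[10]=0x13 cont=0 payload=0x13=19: acc |= 19<<14 -> acc=319366 shift=21 [end]
Varint 3: bytes[8:11] = 86 BF 13 -> value 319366 (3 byte(s))
  byte[11]=0xD8 cont=1 payload=0x58=88: acc |= 88<<0 -> acc=88 shift=7
  byte[12]=0xBC cont=1 payload=0x3C=60: acc |= 60<<7 -> acc=7768 shift=14
  byte[13]=0x31 cont=0 payload=0x31=49: acc |= 49<<14 -> acc=810584 shift=21 [end]
Varint 4: bytes[11:14] = D8 BC 31 -> value 810584 (3 byte(s))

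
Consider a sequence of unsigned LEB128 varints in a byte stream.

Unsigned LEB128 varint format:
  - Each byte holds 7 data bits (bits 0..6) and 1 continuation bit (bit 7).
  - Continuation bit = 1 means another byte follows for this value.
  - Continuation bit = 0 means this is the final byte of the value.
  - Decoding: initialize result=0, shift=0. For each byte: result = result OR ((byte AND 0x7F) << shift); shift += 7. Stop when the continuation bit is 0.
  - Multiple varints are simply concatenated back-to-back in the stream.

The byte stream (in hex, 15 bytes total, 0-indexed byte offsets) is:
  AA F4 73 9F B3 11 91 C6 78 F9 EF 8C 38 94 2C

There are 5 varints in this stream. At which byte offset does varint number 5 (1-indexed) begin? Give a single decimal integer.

  byte[0]=0xAA cont=1 payload=0x2A=42: acc |= 42<<0 -> acc=42 shift=7
  byte[1]=0xF4 cont=1 payload=0x74=116: acc |= 116<<7 -> acc=14890 shift=14
  byte[2]=0x73 cont=0 payload=0x73=115: acc |= 115<<14 -> acc=1899050 shift=21 [end]
Varint 1: bytes[0:3] = AA F4 73 -> value 1899050 (3 byte(s))
  byte[3]=0x9F cont=1 payload=0x1F=31: acc |= 31<<0 -> acc=31 shift=7
  byte[4]=0xB3 cont=1 payload=0x33=51: acc |= 51<<7 -> acc=6559 shift=14
  byte[5]=0x11 cont=0 payload=0x11=17: acc |= 17<<14 -> acc=285087 shift=21 [end]
Varint 2: bytes[3:6] = 9F B3 11 -> value 285087 (3 byte(s))
  byte[6]=0x91 cont=1 payload=0x11=17: acc |= 17<<0 -> acc=17 shift=7
  byte[7]=0xC6 cont=1 payload=0x46=70: acc |= 70<<7 -> acc=8977 shift=14
  byte[8]=0x78 cont=0 payload=0x78=120: acc |= 120<<14 -> acc=1975057 shift=21 [end]
Varint 3: bytes[6:9] = 91 C6 78 -> value 1975057 (3 byte(s))
  byte[9]=0xF9 cont=1 payload=0x79=121: acc |= 121<<0 -> acc=121 shift=7
  byte[10]=0xEF cont=1 payload=0x6F=111: acc |= 111<<7 -> acc=14329 shift=14
  byte[11]=0x8C cont=1 payload=0x0C=12: acc |= 12<<14 -> acc=210937 shift=21
  byte[12]=0x38 cont=0 payload=0x38=56: acc |= 56<<21 -> acc=117651449 shift=28 [end]
Varint 4: bytes[9:13] = F9 EF 8C 38 -> value 117651449 (4 byte(s))
  byte[13]=0x94 cont=1 payload=0x14=20: acc |= 20<<0 -> acc=20 shift=7
  byte[14]=0x2C cont=0 payload=0x2C=44: acc |= 44<<7 -> acc=5652 shift=14 [end]
Varint 5: bytes[13:15] = 94 2C -> value 5652 (2 byte(s))

Answer: 13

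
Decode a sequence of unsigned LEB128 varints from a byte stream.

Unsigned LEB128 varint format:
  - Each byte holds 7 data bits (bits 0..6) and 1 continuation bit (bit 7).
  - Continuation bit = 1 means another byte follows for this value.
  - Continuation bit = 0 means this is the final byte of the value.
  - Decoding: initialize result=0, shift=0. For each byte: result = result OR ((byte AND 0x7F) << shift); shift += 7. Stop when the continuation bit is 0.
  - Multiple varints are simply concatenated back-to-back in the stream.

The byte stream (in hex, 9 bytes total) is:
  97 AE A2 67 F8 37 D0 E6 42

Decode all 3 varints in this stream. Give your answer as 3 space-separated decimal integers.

Answer: 216569623 7160 1094480

Derivation:
  byte[0]=0x97 cont=1 payload=0x17=23: acc |= 23<<0 -> acc=23 shift=7
  byte[1]=0xAE cont=1 payload=0x2E=46: acc |= 46<<7 -> acc=5911 shift=14
  byte[2]=0xA2 cont=1 payload=0x22=34: acc |= 34<<14 -> acc=562967 shift=21
  byte[3]=0x67 cont=0 payload=0x67=103: acc |= 103<<21 -> acc=216569623 shift=28 [end]
Varint 1: bytes[0:4] = 97 AE A2 67 -> value 216569623 (4 byte(s))
  byte[4]=0xF8 cont=1 payload=0x78=120: acc |= 120<<0 -> acc=120 shift=7
  byte[5]=0x37 cont=0 payload=0x37=55: acc |= 55<<7 -> acc=7160 shift=14 [end]
Varint 2: bytes[4:6] = F8 37 -> value 7160 (2 byte(s))
  byte[6]=0xD0 cont=1 payload=0x50=80: acc |= 80<<0 -> acc=80 shift=7
  byte[7]=0xE6 cont=1 payload=0x66=102: acc |= 102<<7 -> acc=13136 shift=14
  byte[8]=0x42 cont=0 payload=0x42=66: acc |= 66<<14 -> acc=1094480 shift=21 [end]
Varint 3: bytes[6:9] = D0 E6 42 -> value 1094480 (3 byte(s))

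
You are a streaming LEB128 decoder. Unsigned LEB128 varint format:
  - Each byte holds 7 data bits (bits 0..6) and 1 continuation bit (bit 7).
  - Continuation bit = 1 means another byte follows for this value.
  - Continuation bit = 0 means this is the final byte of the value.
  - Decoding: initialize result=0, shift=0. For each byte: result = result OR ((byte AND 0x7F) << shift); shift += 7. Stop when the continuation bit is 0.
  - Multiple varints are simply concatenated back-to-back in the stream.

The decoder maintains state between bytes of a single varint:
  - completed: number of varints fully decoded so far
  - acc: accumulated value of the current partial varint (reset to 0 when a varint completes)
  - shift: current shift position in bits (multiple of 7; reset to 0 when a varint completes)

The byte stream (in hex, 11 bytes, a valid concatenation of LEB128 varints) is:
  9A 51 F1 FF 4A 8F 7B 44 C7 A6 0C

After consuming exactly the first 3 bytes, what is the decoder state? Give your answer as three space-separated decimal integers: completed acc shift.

byte[0]=0x9A cont=1 payload=0x1A: acc |= 26<<0 -> completed=0 acc=26 shift=7
byte[1]=0x51 cont=0 payload=0x51: varint #1 complete (value=10394); reset -> completed=1 acc=0 shift=0
byte[2]=0xF1 cont=1 payload=0x71: acc |= 113<<0 -> completed=1 acc=113 shift=7

Answer: 1 113 7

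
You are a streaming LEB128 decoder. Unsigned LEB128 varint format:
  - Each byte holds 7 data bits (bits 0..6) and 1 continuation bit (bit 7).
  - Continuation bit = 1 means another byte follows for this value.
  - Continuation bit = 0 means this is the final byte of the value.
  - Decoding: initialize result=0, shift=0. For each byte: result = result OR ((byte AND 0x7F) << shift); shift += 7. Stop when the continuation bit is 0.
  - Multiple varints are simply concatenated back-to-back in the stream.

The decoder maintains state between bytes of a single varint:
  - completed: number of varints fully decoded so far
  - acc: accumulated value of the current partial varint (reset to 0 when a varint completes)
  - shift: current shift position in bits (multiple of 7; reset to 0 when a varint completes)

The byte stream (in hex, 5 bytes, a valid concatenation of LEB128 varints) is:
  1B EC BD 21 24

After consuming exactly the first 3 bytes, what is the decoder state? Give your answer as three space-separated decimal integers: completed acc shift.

byte[0]=0x1B cont=0 payload=0x1B: varint #1 complete (value=27); reset -> completed=1 acc=0 shift=0
byte[1]=0xEC cont=1 payload=0x6C: acc |= 108<<0 -> completed=1 acc=108 shift=7
byte[2]=0xBD cont=1 payload=0x3D: acc |= 61<<7 -> completed=1 acc=7916 shift=14

Answer: 1 7916 14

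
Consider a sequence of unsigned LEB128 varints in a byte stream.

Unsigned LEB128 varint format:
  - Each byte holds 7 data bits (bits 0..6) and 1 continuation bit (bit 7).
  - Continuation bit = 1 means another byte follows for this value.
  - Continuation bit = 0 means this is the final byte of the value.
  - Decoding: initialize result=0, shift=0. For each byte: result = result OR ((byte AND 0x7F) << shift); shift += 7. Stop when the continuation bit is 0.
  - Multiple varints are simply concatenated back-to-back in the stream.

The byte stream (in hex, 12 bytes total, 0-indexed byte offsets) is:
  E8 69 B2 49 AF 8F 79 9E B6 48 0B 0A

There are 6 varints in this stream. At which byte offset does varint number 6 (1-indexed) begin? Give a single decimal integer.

Answer: 11

Derivation:
  byte[0]=0xE8 cont=1 payload=0x68=104: acc |= 104<<0 -> acc=104 shift=7
  byte[1]=0x69 cont=0 payload=0x69=105: acc |= 105<<7 -> acc=13544 shift=14 [end]
Varint 1: bytes[0:2] = E8 69 -> value 13544 (2 byte(s))
  byte[2]=0xB2 cont=1 payload=0x32=50: acc |= 50<<0 -> acc=50 shift=7
  byte[3]=0x49 cont=0 payload=0x49=73: acc |= 73<<7 -> acc=9394 shift=14 [end]
Varint 2: bytes[2:4] = B2 49 -> value 9394 (2 byte(s))
  byte[4]=0xAF cont=1 payload=0x2F=47: acc |= 47<<0 -> acc=47 shift=7
  byte[5]=0x8F cont=1 payload=0x0F=15: acc |= 15<<7 -> acc=1967 shift=14
  byte[6]=0x79 cont=0 payload=0x79=121: acc |= 121<<14 -> acc=1984431 shift=21 [end]
Varint 3: bytes[4:7] = AF 8F 79 -> value 1984431 (3 byte(s))
  byte[7]=0x9E cont=1 payload=0x1E=30: acc |= 30<<0 -> acc=30 shift=7
  byte[8]=0xB6 cont=1 payload=0x36=54: acc |= 54<<7 -> acc=6942 shift=14
  byte[9]=0x48 cont=0 payload=0x48=72: acc |= 72<<14 -> acc=1186590 shift=21 [end]
Varint 4: bytes[7:10] = 9E B6 48 -> value 1186590 (3 byte(s))
  byte[10]=0x0B cont=0 payload=0x0B=11: acc |= 11<<0 -> acc=11 shift=7 [end]
Varint 5: bytes[10:11] = 0B -> value 11 (1 byte(s))
  byte[11]=0x0A cont=0 payload=0x0A=10: acc |= 10<<0 -> acc=10 shift=7 [end]
Varint 6: bytes[11:12] = 0A -> value 10 (1 byte(s))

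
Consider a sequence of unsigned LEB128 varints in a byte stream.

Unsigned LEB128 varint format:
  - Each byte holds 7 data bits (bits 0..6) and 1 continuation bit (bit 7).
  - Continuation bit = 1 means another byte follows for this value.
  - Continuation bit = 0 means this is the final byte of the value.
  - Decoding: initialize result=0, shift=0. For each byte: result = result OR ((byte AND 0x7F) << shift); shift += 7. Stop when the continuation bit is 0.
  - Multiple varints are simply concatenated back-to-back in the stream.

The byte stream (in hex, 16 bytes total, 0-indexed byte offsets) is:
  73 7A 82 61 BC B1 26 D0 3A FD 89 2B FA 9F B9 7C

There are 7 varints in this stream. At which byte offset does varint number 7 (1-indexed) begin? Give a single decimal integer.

  byte[0]=0x73 cont=0 payload=0x73=115: acc |= 115<<0 -> acc=115 shift=7 [end]
Varint 1: bytes[0:1] = 73 -> value 115 (1 byte(s))
  byte[1]=0x7A cont=0 payload=0x7A=122: acc |= 122<<0 -> acc=122 shift=7 [end]
Varint 2: bytes[1:2] = 7A -> value 122 (1 byte(s))
  byte[2]=0x82 cont=1 payload=0x02=2: acc |= 2<<0 -> acc=2 shift=7
  byte[3]=0x61 cont=0 payload=0x61=97: acc |= 97<<7 -> acc=12418 shift=14 [end]
Varint 3: bytes[2:4] = 82 61 -> value 12418 (2 byte(s))
  byte[4]=0xBC cont=1 payload=0x3C=60: acc |= 60<<0 -> acc=60 shift=7
  byte[5]=0xB1 cont=1 payload=0x31=49: acc |= 49<<7 -> acc=6332 shift=14
  byte[6]=0x26 cont=0 payload=0x26=38: acc |= 38<<14 -> acc=628924 shift=21 [end]
Varint 4: bytes[4:7] = BC B1 26 -> value 628924 (3 byte(s))
  byte[7]=0xD0 cont=1 payload=0x50=80: acc |= 80<<0 -> acc=80 shift=7
  byte[8]=0x3A cont=0 payload=0x3A=58: acc |= 58<<7 -> acc=7504 shift=14 [end]
Varint 5: bytes[7:9] = D0 3A -> value 7504 (2 byte(s))
  byte[9]=0xFD cont=1 payload=0x7D=125: acc |= 125<<0 -> acc=125 shift=7
  byte[10]=0x89 cont=1 payload=0x09=9: acc |= 9<<7 -> acc=1277 shift=14
  byte[11]=0x2B cont=0 payload=0x2B=43: acc |= 43<<14 -> acc=705789 shift=21 [end]
Varint 6: bytes[9:12] = FD 89 2B -> value 705789 (3 byte(s))
  byte[12]=0xFA cont=1 payload=0x7A=122: acc |= 122<<0 -> acc=122 shift=7
  byte[13]=0x9F cont=1 payload=0x1F=31: acc |= 31<<7 -> acc=4090 shift=14
  byte[14]=0xB9 cont=1 payload=0x39=57: acc |= 57<<14 -> acc=937978 shift=21
  byte[15]=0x7C cont=0 payload=0x7C=124: acc |= 124<<21 -> acc=260984826 shift=28 [end]
Varint 7: bytes[12:16] = FA 9F B9 7C -> value 260984826 (4 byte(s))

Answer: 12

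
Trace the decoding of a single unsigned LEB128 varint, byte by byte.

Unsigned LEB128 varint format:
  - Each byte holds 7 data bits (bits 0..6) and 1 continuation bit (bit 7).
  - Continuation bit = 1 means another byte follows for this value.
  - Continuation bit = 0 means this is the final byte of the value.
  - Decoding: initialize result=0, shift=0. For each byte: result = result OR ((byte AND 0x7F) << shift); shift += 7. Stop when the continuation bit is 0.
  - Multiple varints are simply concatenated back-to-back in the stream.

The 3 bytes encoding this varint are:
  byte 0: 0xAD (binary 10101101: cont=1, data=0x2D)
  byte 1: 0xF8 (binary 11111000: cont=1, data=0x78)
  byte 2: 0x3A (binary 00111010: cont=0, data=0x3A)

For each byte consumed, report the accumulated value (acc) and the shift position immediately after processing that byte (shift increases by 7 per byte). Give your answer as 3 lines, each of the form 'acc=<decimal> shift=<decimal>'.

byte 0=0xAD: payload=0x2D=45, contrib = 45<<0 = 45; acc -> 45, shift -> 7
byte 1=0xF8: payload=0x78=120, contrib = 120<<7 = 15360; acc -> 15405, shift -> 14
byte 2=0x3A: payload=0x3A=58, contrib = 58<<14 = 950272; acc -> 965677, shift -> 21

Answer: acc=45 shift=7
acc=15405 shift=14
acc=965677 shift=21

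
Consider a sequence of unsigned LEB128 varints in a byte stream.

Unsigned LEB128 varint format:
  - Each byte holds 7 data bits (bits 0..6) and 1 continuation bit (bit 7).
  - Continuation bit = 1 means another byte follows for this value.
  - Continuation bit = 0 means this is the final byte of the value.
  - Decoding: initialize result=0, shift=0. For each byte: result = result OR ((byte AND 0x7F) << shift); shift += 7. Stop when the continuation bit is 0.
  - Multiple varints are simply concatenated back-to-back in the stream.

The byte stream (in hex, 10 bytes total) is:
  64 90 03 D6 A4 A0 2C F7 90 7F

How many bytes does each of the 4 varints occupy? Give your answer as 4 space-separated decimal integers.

  byte[0]=0x64 cont=0 payload=0x64=100: acc |= 100<<0 -> acc=100 shift=7 [end]
Varint 1: bytes[0:1] = 64 -> value 100 (1 byte(s))
  byte[1]=0x90 cont=1 payload=0x10=16: acc |= 16<<0 -> acc=16 shift=7
  byte[2]=0x03 cont=0 payload=0x03=3: acc |= 3<<7 -> acc=400 shift=14 [end]
Varint 2: bytes[1:3] = 90 03 -> value 400 (2 byte(s))
  byte[3]=0xD6 cont=1 payload=0x56=86: acc |= 86<<0 -> acc=86 shift=7
  byte[4]=0xA4 cont=1 payload=0x24=36: acc |= 36<<7 -> acc=4694 shift=14
  byte[5]=0xA0 cont=1 payload=0x20=32: acc |= 32<<14 -> acc=528982 shift=21
  byte[6]=0x2C cont=0 payload=0x2C=44: acc |= 44<<21 -> acc=92803670 shift=28 [end]
Varint 3: bytes[3:7] = D6 A4 A0 2C -> value 92803670 (4 byte(s))
  byte[7]=0xF7 cont=1 payload=0x77=119: acc |= 119<<0 -> acc=119 shift=7
  byte[8]=0x90 cont=1 payload=0x10=16: acc |= 16<<7 -> acc=2167 shift=14
  byte[9]=0x7F cont=0 payload=0x7F=127: acc |= 127<<14 -> acc=2082935 shift=21 [end]
Varint 4: bytes[7:10] = F7 90 7F -> value 2082935 (3 byte(s))

Answer: 1 2 4 3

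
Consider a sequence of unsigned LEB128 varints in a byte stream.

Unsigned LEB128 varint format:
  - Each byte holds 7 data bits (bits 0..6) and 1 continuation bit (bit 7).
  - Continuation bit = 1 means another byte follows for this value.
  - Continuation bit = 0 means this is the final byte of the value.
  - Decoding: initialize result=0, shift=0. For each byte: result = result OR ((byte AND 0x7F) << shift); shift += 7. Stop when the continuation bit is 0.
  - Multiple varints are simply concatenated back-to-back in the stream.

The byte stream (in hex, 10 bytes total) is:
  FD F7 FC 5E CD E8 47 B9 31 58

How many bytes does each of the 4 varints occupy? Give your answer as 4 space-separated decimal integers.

  byte[0]=0xFD cont=1 payload=0x7D=125: acc |= 125<<0 -> acc=125 shift=7
  byte[1]=0xF7 cont=1 payload=0x77=119: acc |= 119<<7 -> acc=15357 shift=14
  byte[2]=0xFC cont=1 payload=0x7C=124: acc |= 124<<14 -> acc=2046973 shift=21
  byte[3]=0x5E cont=0 payload=0x5E=94: acc |= 94<<21 -> acc=199179261 shift=28 [end]
Varint 1: bytes[0:4] = FD F7 FC 5E -> value 199179261 (4 byte(s))
  byte[4]=0xCD cont=1 payload=0x4D=77: acc |= 77<<0 -> acc=77 shift=7
  byte[5]=0xE8 cont=1 payload=0x68=104: acc |= 104<<7 -> acc=13389 shift=14
  byte[6]=0x47 cont=0 payload=0x47=71: acc |= 71<<14 -> acc=1176653 shift=21 [end]
Varint 2: bytes[4:7] = CD E8 47 -> value 1176653 (3 byte(s))
  byte[7]=0xB9 cont=1 payload=0x39=57: acc |= 57<<0 -> acc=57 shift=7
  byte[8]=0x31 cont=0 payload=0x31=49: acc |= 49<<7 -> acc=6329 shift=14 [end]
Varint 3: bytes[7:9] = B9 31 -> value 6329 (2 byte(s))
  byte[9]=0x58 cont=0 payload=0x58=88: acc |= 88<<0 -> acc=88 shift=7 [end]
Varint 4: bytes[9:10] = 58 -> value 88 (1 byte(s))

Answer: 4 3 2 1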